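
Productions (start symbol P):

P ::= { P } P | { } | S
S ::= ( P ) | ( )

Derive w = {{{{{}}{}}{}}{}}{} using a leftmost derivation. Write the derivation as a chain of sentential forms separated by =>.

P => {P}P   [P ::= { P } P]
{P}P => {{P}P}P   [P ::= { P } P]
{{P}P}P => {{{P}P}P}P   [P ::= { P } P]
{{{P}P}P}P => {{{{P}P}P}P}P   [P ::= { P } P]
{{{{P}P}P}P}P => {{{{{}}P}P}P}P   [P ::= { }]
{{{{{}}P}P}P}P => {{{{{}}{}}P}P}P   [P ::= { }]
{{{{{}}{}}P}P}P => {{{{{}}{}}{}}P}P   [P ::= { }]
{{{{{}}{}}{}}P}P => {{{{{}}{}}{}}{}}P   [P ::= { }]
{{{{{}}{}}{}}{}}P => {{{{{}}{}}{}}{}}{}   [P ::= { }]

P => {P}P => {{P}P}P => {{{P}P}P}P => {{{{P}P}P}P}P => {{{{{}}P}P}P}P => {{{{{}}{}}P}P}P => {{{{{}}{}}{}}P}P => {{{{{}}{}}{}}{}}P => {{{{{}}{}}{}}{}}{}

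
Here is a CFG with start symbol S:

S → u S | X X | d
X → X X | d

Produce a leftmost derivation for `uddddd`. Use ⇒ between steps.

S ⇒ uS ⇒ uXX ⇒ uXXX ⇒ uXXXX ⇒ udXXX ⇒ udXXXX ⇒ uddXXX ⇒ udddXX ⇒ uddddX ⇒ uddddd

S ⇒ uS   [S → u S]
uS ⇒ uXX   [S → X X]
uXX ⇒ uXXX   [X → X X]
uXXX ⇒ uXXXX   [X → X X]
uXXXX ⇒ udXXX   [X → d]
udXXX ⇒ udXXXX   [X → X X]
udXXXX ⇒ uddXXX   [X → d]
uddXXX ⇒ udddXX   [X → d]
udddXX ⇒ uddddX   [X → d]
uddddX ⇒ uddddd   [X → d]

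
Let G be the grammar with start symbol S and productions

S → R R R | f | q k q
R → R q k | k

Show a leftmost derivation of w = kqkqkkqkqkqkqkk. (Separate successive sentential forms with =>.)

S => RRR   [S → R R R]
RRR => RqkRR   [R → R q k]
RqkRR => RqkqkRR   [R → R q k]
RqkqkRR => kqkqkRR   [R → k]
kqkqkRR => kqkqkRqkR   [R → R q k]
kqkqkRqkR => kqkqkRqkqkR   [R → R q k]
kqkqkRqkqkR => kqkqkRqkqkqkR   [R → R q k]
kqkqkRqkqkqkR => kqkqkRqkqkqkqkR   [R → R q k]
kqkqkRqkqkqkqkR => kqkqkkqkqkqkqkR   [R → k]
kqkqkkqkqkqkqkR => kqkqkkqkqkqkqkk   [R → k]

S => RRR => RqkRR => RqkqkRR => kqkqkRR => kqkqkRqkR => kqkqkRqkqkR => kqkqkRqkqkqkR => kqkqkRqkqkqkqkR => kqkqkkqkqkqkqkR => kqkqkkqkqkqkqkk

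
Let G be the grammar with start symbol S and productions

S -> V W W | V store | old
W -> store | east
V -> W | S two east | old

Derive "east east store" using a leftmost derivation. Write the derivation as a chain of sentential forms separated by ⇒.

S ⇒ V W W ⇒ W W W ⇒ east W W ⇒ east east W ⇒ east east store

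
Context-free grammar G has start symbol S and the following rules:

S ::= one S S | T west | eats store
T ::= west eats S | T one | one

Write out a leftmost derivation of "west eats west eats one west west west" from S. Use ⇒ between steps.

S ⇒ T west   [S ::= T west]
T west ⇒ west eats S west   [T ::= west eats S]
west eats S west ⇒ west eats T west west   [S ::= T west]
west eats T west west ⇒ west eats west eats S west west   [T ::= west eats S]
west eats west eats S west west ⇒ west eats west eats T west west west   [S ::= T west]
west eats west eats T west west west ⇒ west eats west eats one west west west   [T ::= one]

S ⇒ T west ⇒ west eats S west ⇒ west eats T west west ⇒ west eats west eats S west west ⇒ west eats west eats T west west west ⇒ west eats west eats one west west west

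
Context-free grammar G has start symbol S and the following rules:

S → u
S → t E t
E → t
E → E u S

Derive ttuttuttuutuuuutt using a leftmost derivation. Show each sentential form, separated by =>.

S => tEt => tEuSt => ttuSt => ttutEtt => ttutEuStt => ttutEuSuStt => ttutEuSuSuStt => ttuttuSuSuStt => ttuttutEtuSuStt => ttuttutEuStuSuStt => ttuttuttuStuSuStt => ttuttuttuutuSuStt => ttuttuttuutuuuStt => ttuttuttuutuuuutt

S => tEt   [S → t E t]
tEt => tEuSt   [E → E u S]
tEuSt => ttuSt   [E → t]
ttuSt => ttutEtt   [S → t E t]
ttutEtt => ttutEuStt   [E → E u S]
ttutEuStt => ttutEuSuStt   [E → E u S]
ttutEuSuStt => ttutEuSuSuStt   [E → E u S]
ttutEuSuSuStt => ttuttuSuSuStt   [E → t]
ttuttuSuSuStt => ttuttutEtuSuStt   [S → t E t]
ttuttutEtuSuStt => ttuttutEuStuSuStt   [E → E u S]
ttuttutEuStuSuStt => ttuttuttuStuSuStt   [E → t]
ttuttuttuStuSuStt => ttuttuttuutuSuStt   [S → u]
ttuttuttuutuSuStt => ttuttuttuutuuuStt   [S → u]
ttuttuttuutuuuStt => ttuttuttuutuuuutt   [S → u]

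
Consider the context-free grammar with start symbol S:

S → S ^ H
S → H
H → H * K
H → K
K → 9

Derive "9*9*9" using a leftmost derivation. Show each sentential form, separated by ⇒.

S ⇒ H ⇒ H*K ⇒ H*K*K ⇒ K*K*K ⇒ 9*K*K ⇒ 9*9*K ⇒ 9*9*9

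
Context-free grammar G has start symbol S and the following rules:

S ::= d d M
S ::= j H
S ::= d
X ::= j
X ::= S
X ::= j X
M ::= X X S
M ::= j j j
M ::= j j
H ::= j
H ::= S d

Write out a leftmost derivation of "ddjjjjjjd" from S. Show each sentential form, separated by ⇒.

S⇒ddM⇒ddXXS⇒ddjXXS⇒ddjjXXS⇒ddjjSXS⇒ddjjjHXS⇒ddjjjjXS⇒ddjjjjjXS⇒ddjjjjjjS⇒ddjjjjjjd

S ⇒ ddM   [S ::= d d M]
ddM ⇒ ddXXS   [M ::= X X S]
ddXXS ⇒ ddjXXS   [X ::= j X]
ddjXXS ⇒ ddjjXXS   [X ::= j X]
ddjjXXS ⇒ ddjjSXS   [X ::= S]
ddjjSXS ⇒ ddjjjHXS   [S ::= j H]
ddjjjHXS ⇒ ddjjjjXS   [H ::= j]
ddjjjjXS ⇒ ddjjjjjXS   [X ::= j X]
ddjjjjjXS ⇒ ddjjjjjjS   [X ::= j]
ddjjjjjjS ⇒ ddjjjjjjd   [S ::= d]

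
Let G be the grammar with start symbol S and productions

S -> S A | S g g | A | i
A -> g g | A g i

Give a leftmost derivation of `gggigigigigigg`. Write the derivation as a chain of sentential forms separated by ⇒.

S⇒Sgg⇒Agg⇒Agigg⇒Agigigg⇒Agigigigg⇒Agigigigigg⇒Agigigigigigg⇒gggigigigigigg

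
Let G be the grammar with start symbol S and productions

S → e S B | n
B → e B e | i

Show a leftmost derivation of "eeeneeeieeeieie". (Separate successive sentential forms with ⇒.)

S ⇒ eSB ⇒ eeSBB ⇒ eeeSBBB ⇒ eeenBBB ⇒ eeeneBeBB ⇒ eeeneeBeeBB ⇒ eeeneeeBeeeBB ⇒ eeeneeeieeeBB ⇒ eeeneeeieeeiB ⇒ eeeneeeieeeieBe ⇒ eeeneeeieeeieie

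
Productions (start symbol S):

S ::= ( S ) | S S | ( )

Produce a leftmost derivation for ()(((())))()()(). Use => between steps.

S => SS => SSS => SSSS => ()SSS => ()SSSS => ()(S)SSS => ()((S))SSS => ()(((S)))SSS => ()(((())))SSS => ()(((())))()SS => ()(((())))()()S => ()(((())))()()()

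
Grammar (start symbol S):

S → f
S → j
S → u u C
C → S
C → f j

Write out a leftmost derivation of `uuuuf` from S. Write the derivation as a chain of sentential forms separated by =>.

S => uuC => uuS => uuuuC => uuuuS => uuuuf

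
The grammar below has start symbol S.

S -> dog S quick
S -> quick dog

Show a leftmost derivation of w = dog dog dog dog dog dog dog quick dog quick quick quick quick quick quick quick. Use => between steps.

S => dog S quick => dog dog S quick quick => dog dog dog S quick quick quick => dog dog dog dog S quick quick quick quick => dog dog dog dog dog S quick quick quick quick quick => dog dog dog dog dog dog S quick quick quick quick quick quick => dog dog dog dog dog dog dog S quick quick quick quick quick quick quick => dog dog dog dog dog dog dog quick dog quick quick quick quick quick quick quick

S => dog S quick   [S -> dog S quick]
dog S quick => dog dog S quick quick   [S -> dog S quick]
dog dog S quick quick => dog dog dog S quick quick quick   [S -> dog S quick]
dog dog dog S quick quick quick => dog dog dog dog S quick quick quick quick   [S -> dog S quick]
dog dog dog dog S quick quick quick quick => dog dog dog dog dog S quick quick quick quick quick   [S -> dog S quick]
dog dog dog dog dog S quick quick quick quick quick => dog dog dog dog dog dog S quick quick quick quick quick quick   [S -> dog S quick]
dog dog dog dog dog dog S quick quick quick quick quick quick => dog dog dog dog dog dog dog S quick quick quick quick quick quick quick   [S -> dog S quick]
dog dog dog dog dog dog dog S quick quick quick quick quick quick quick => dog dog dog dog dog dog dog quick dog quick quick quick quick quick quick quick   [S -> quick dog]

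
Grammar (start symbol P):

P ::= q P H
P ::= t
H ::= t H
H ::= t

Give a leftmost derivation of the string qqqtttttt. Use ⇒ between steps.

P ⇒ qPH ⇒ qqPHH ⇒ qqqPHHH ⇒ qqqtHHH ⇒ qqqttHHH ⇒ qqqtttHHH ⇒ qqqttttHH ⇒ qqqtttttH ⇒ qqqtttttt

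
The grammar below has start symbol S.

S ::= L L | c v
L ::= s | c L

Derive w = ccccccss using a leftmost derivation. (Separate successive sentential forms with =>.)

S => LL => cLL => ccLL => cccLL => ccccLL => cccccLL => ccccccLL => ccccccsL => ccccccss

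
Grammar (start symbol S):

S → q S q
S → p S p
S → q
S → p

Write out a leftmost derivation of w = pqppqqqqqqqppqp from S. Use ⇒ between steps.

S ⇒ pSp   [S → p S p]
pSp ⇒ pqSqp   [S → q S q]
pqSqp ⇒ pqpSpqp   [S → p S p]
pqpSpqp ⇒ pqppSppqp   [S → p S p]
pqppSppqp ⇒ pqppqSqppqp   [S → q S q]
pqppqSqppqp ⇒ pqppqqSqqppqp   [S → q S q]
pqppqqSqqppqp ⇒ pqppqqqSqqqppqp   [S → q S q]
pqppqqqSqqqppqp ⇒ pqppqqqqqqqppqp   [S → q]

S ⇒ pSp ⇒ pqSqp ⇒ pqpSpqp ⇒ pqppSppqp ⇒ pqppqSqppqp ⇒ pqppqqSqqppqp ⇒ pqppqqqSqqqppqp ⇒ pqppqqqqqqqppqp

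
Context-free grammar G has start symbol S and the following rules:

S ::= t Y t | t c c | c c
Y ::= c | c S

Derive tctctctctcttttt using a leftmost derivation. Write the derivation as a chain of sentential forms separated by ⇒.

S ⇒ tYt   [S ::= t Y t]
tYt ⇒ tcSt   [Y ::= c S]
tcSt ⇒ tctYtt   [S ::= t Y t]
tctYtt ⇒ tctcStt   [Y ::= c S]
tctcStt ⇒ tctctYttt   [S ::= t Y t]
tctctYttt ⇒ tctctcSttt   [Y ::= c S]
tctctcSttt ⇒ tctctctYtttt   [S ::= t Y t]
tctctctYtttt ⇒ tctctctcStttt   [Y ::= c S]
tctctctcStttt ⇒ tctctctctYttttt   [S ::= t Y t]
tctctctctYttttt ⇒ tctctctctcttttt   [Y ::= c]

S⇒tYt⇒tcSt⇒tctYtt⇒tctcStt⇒tctctYttt⇒tctctcSttt⇒tctctctYtttt⇒tctctctcStttt⇒tctctctctYttttt⇒tctctctctcttttt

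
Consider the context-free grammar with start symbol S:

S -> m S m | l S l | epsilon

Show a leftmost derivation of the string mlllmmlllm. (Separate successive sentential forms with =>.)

S => mSm => mlSlm => mllSllm => mlllSlllm => mlllmSmlllm => mlllmmlllm

S => mSm   [S -> m S m]
mSm => mlSlm   [S -> l S l]
mlSlm => mllSllm   [S -> l S l]
mllSllm => mlllSlllm   [S -> l S l]
mlllSlllm => mlllmSmlllm   [S -> m S m]
mlllmSmlllm => mlllmmlllm   [S -> epsilon]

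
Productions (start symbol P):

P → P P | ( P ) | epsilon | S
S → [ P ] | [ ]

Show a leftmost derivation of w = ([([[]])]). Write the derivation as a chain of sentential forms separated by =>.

P=>(P)=>(S)=>([P])=>([(P)])=>([(S)])=>([([P])])=>([([S])])=>([([[]])])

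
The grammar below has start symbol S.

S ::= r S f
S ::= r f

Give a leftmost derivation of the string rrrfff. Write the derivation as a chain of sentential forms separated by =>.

S=>rSf=>rrSff=>rrrfff

S => rSf   [S ::= r S f]
rSf => rrSff   [S ::= r S f]
rrSff => rrrfff   [S ::= r f]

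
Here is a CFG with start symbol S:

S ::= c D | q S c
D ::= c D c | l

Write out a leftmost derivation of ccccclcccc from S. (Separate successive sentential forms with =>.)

S=>cD=>ccDc=>cccDcc=>ccccDccc=>cccccDcccc=>ccccclcccc

S => cD   [S ::= c D]
cD => ccDc   [D ::= c D c]
ccDc => cccDcc   [D ::= c D c]
cccDcc => ccccDccc   [D ::= c D c]
ccccDccc => cccccDcccc   [D ::= c D c]
cccccDcccc => ccccclcccc   [D ::= l]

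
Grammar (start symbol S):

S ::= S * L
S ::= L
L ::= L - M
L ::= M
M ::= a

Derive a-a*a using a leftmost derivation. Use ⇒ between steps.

S ⇒ S*L   [S ::= S * L]
S*L ⇒ L*L   [S ::= L]
L*L ⇒ L-M*L   [L ::= L - M]
L-M*L ⇒ M-M*L   [L ::= M]
M-M*L ⇒ a-M*L   [M ::= a]
a-M*L ⇒ a-a*L   [M ::= a]
a-a*L ⇒ a-a*M   [L ::= M]
a-a*M ⇒ a-a*a   [M ::= a]

S⇒S*L⇒L*L⇒L-M*L⇒M-M*L⇒a-M*L⇒a-a*L⇒a-a*M⇒a-a*a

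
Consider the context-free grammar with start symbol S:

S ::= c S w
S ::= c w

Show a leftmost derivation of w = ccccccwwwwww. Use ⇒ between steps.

S ⇒ cSw ⇒ ccSww ⇒ cccSwww ⇒ ccccSwwww ⇒ cccccSwwwww ⇒ ccccccwwwwww

S ⇒ cSw   [S ::= c S w]
cSw ⇒ ccSww   [S ::= c S w]
ccSww ⇒ cccSwww   [S ::= c S w]
cccSwww ⇒ ccccSwwww   [S ::= c S w]
ccccSwwww ⇒ cccccSwwwww   [S ::= c S w]
cccccSwwwww ⇒ ccccccwwwwww   [S ::= c w]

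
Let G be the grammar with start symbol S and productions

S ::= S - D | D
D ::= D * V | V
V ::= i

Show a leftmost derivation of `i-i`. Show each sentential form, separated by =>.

S=>S-D=>D-D=>V-D=>i-D=>i-V=>i-i

S => S-D   [S ::= S - D]
S-D => D-D   [S ::= D]
D-D => V-D   [D ::= V]
V-D => i-D   [V ::= i]
i-D => i-V   [D ::= V]
i-V => i-i   [V ::= i]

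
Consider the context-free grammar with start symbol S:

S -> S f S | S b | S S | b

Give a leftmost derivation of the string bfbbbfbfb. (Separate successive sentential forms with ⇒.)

S ⇒ SfS   [S -> S f S]
SfS ⇒ bfS   [S -> b]
bfS ⇒ bfSfS   [S -> S f S]
bfSfS ⇒ bfSfSfS   [S -> S f S]
bfSfSfS ⇒ bfSbfSfS   [S -> S b]
bfSbfSfS ⇒ bfSSbfSfS   [S -> S S]
bfSSbfSfS ⇒ bfbSbfSfS   [S -> b]
bfbSbfSfS ⇒ bfbbbfSfS   [S -> b]
bfbbbfSfS ⇒ bfbbbfbfS   [S -> b]
bfbbbfbfS ⇒ bfbbbfbfb   [S -> b]

S⇒SfS⇒bfS⇒bfSfS⇒bfSfSfS⇒bfSbfSfS⇒bfSSbfSfS⇒bfbSbfSfS⇒bfbbbfSfS⇒bfbbbfbfS⇒bfbbbfbfb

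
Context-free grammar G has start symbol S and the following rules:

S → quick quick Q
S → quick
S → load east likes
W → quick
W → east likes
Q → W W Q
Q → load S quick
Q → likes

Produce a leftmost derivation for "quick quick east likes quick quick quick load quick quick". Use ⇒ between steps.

S ⇒ quick quick Q ⇒ quick quick W W Q ⇒ quick quick east likes W Q ⇒ quick quick east likes quick Q ⇒ quick quick east likes quick W W Q ⇒ quick quick east likes quick quick W Q ⇒ quick quick east likes quick quick quick Q ⇒ quick quick east likes quick quick quick load S quick ⇒ quick quick east likes quick quick quick load quick quick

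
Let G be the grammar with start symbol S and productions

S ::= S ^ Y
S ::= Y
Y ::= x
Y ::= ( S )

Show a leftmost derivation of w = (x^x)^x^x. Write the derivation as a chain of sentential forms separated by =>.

S => S^Y => S^Y^Y => Y^Y^Y => (S)^Y^Y => (S^Y)^Y^Y => (Y^Y)^Y^Y => (x^Y)^Y^Y => (x^x)^Y^Y => (x^x)^x^Y => (x^x)^x^x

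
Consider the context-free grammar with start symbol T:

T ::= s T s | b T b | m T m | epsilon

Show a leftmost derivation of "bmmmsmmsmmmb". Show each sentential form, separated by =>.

T => bTb => bmTmb => bmmTmmb => bmmmTmmmb => bmmmsTsmmmb => bmmmsmTmsmmmb => bmmmsmmsmmmb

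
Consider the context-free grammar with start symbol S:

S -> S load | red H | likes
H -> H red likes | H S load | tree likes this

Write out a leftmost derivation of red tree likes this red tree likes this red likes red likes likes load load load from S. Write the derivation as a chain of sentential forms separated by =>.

S => S load => red H load => red H S load load => red tree likes this S load load => red tree likes this red H load load => red tree likes this red H S load load load => red tree likes this red H red likes S load load load => red tree likes this red H red likes red likes S load load load => red tree likes this red tree likes this red likes red likes S load load load => red tree likes this red tree likes this red likes red likes likes load load load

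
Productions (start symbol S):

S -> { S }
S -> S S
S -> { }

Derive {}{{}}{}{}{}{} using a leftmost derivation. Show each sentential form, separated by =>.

S => SS   [S -> S S]
SS => SSS   [S -> S S]
SSS => SSSS   [S -> S S]
SSSS => {}SSS   [S -> { }]
{}SSS => {}SSSS   [S -> S S]
{}SSSS => {}SSSSS   [S -> S S]
{}SSSSS => {}{S}SSSS   [S -> { S }]
{}{S}SSSS => {}{{}}SSSS   [S -> { }]
{}{{}}SSSS => {}{{}}{}SSS   [S -> { }]
{}{{}}{}SSS => {}{{}}{}{}SS   [S -> { }]
{}{{}}{}{}SS => {}{{}}{}{}{}S   [S -> { }]
{}{{}}{}{}{}S => {}{{}}{}{}{}{}   [S -> { }]

S => SS => SSS => SSSS => {}SSS => {}SSSS => {}SSSSS => {}{S}SSSS => {}{{}}SSSS => {}{{}}{}SSS => {}{{}}{}{}SS => {}{{}}{}{}{}S => {}{{}}{}{}{}{}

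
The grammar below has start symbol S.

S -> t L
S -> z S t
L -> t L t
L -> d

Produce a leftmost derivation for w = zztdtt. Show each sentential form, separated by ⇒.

S ⇒ zSt   [S -> z S t]
zSt ⇒ zzStt   [S -> z S t]
zzStt ⇒ zztLtt   [S -> t L]
zztLtt ⇒ zztdtt   [L -> d]

S ⇒ zSt ⇒ zzStt ⇒ zztLtt ⇒ zztdtt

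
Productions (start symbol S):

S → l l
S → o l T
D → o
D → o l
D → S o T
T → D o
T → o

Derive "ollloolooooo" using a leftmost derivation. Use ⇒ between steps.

S ⇒ olT   [S → o l T]
olT ⇒ olDo   [T → D o]
olDo ⇒ olSoTo   [D → S o T]
olSoTo ⇒ ollloTo   [S → l l]
ollloTo ⇒ ollloDoo   [T → D o]
ollloDoo ⇒ ollloSoToo   [D → S o T]
ollloSoToo ⇒ ollloolToToo   [S → o l T]
ollloolToToo ⇒ ollloolooToo   [T → o]
ollloolooToo ⇒ ollloolooooo   [T → o]

S⇒olT⇒olDo⇒olSoTo⇒ollloTo⇒ollloDoo⇒ollloSoToo⇒ollloolToToo⇒ollloolooToo⇒ollloolooooo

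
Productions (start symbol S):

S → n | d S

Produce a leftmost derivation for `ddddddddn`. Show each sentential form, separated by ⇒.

S⇒dS⇒ddS⇒dddS⇒ddddS⇒dddddS⇒ddddddS⇒dddddddS⇒ddddddddS⇒ddddddddn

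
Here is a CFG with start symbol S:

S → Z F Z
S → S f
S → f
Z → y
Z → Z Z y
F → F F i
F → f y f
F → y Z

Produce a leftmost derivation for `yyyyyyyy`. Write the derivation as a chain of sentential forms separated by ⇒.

S⇒ZFZ⇒ZZyFZ⇒yZyFZ⇒yyyFZ⇒yyyyZZ⇒yyyyZZyZ⇒yyyyyZyZ⇒yyyyyyyZ⇒yyyyyyyy

S ⇒ ZFZ   [S → Z F Z]
ZFZ ⇒ ZZyFZ   [Z → Z Z y]
ZZyFZ ⇒ yZyFZ   [Z → y]
yZyFZ ⇒ yyyFZ   [Z → y]
yyyFZ ⇒ yyyyZZ   [F → y Z]
yyyyZZ ⇒ yyyyZZyZ   [Z → Z Z y]
yyyyZZyZ ⇒ yyyyyZyZ   [Z → y]
yyyyyZyZ ⇒ yyyyyyyZ   [Z → y]
yyyyyyyZ ⇒ yyyyyyyy   [Z → y]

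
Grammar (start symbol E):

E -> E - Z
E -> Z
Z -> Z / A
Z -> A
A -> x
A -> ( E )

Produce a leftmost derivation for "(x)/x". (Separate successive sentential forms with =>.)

E => Z   [E -> Z]
Z => Z/A   [Z -> Z / A]
Z/A => A/A   [Z -> A]
A/A => (E)/A   [A -> ( E )]
(E)/A => (Z)/A   [E -> Z]
(Z)/A => (A)/A   [Z -> A]
(A)/A => (x)/A   [A -> x]
(x)/A => (x)/x   [A -> x]

E => Z => Z/A => A/A => (E)/A => (Z)/A => (A)/A => (x)/A => (x)/x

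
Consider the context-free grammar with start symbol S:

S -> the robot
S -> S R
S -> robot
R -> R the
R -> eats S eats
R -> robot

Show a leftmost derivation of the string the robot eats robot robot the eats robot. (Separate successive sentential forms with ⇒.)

S ⇒ S R ⇒ S R R ⇒ the robot R R ⇒ the robot eats S eats R ⇒ the robot eats S R eats R ⇒ the robot eats robot R eats R ⇒ the robot eats robot R the eats R ⇒ the robot eats robot robot the eats R ⇒ the robot eats robot robot the eats robot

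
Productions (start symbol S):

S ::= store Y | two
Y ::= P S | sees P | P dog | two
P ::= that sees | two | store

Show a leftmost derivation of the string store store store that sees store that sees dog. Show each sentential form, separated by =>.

S => store Y => store P S => store store S => store store store Y => store store store P S => store store store that sees S => store store store that sees store Y => store store store that sees store P dog => store store store that sees store that sees dog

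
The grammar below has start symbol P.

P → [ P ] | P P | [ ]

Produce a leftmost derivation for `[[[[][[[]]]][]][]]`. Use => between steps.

P => [P] => [PP] => [[P]P] => [[PP]P] => [[[P]P]P] => [[[PP]P]P] => [[[[]P]P]P] => [[[[][P]]P]P] => [[[[][[P]]]P]P] => [[[[][[[]]]]P]P] => [[[[][[[]]]][]]P] => [[[[][[[]]]][]][]]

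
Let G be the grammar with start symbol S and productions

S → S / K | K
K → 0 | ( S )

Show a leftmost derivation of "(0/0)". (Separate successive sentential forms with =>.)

S=>K=>(S)=>(S/K)=>(K/K)=>(0/K)=>(0/0)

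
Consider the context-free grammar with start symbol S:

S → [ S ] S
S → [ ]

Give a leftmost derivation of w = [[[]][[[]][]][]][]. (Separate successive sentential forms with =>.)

S=>[S]S=>[[S]S]S=>[[[]]S]S=>[[[]][S]S]S=>[[[]][[S]S]S]S=>[[[]][[[]]S]S]S=>[[[]][[[]][]]S]S=>[[[]][[[]][]][]]S=>[[[]][[[]][]][]][]

S => [S]S   [S → [ S ] S]
[S]S => [[S]S]S   [S → [ S ] S]
[[S]S]S => [[[]]S]S   [S → [ ]]
[[[]]S]S => [[[]][S]S]S   [S → [ S ] S]
[[[]][S]S]S => [[[]][[S]S]S]S   [S → [ S ] S]
[[[]][[S]S]S]S => [[[]][[[]]S]S]S   [S → [ ]]
[[[]][[[]]S]S]S => [[[]][[[]][]]S]S   [S → [ ]]
[[[]][[[]][]]S]S => [[[]][[[]][]][]]S   [S → [ ]]
[[[]][[[]][]][]]S => [[[]][[[]][]][]][]   [S → [ ]]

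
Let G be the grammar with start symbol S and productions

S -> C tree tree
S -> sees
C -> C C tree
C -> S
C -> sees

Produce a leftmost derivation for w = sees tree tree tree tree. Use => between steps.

S => C tree tree => S tree tree => C tree tree tree tree => sees tree tree tree tree

S => C tree tree   [S -> C tree tree]
C tree tree => S tree tree   [C -> S]
S tree tree => C tree tree tree tree   [S -> C tree tree]
C tree tree tree tree => sees tree tree tree tree   [C -> sees]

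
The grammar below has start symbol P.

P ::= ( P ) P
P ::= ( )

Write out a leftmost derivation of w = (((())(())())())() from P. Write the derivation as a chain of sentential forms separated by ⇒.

P⇒(P)P⇒((P)P)P⇒(((P)P)P)P⇒(((())P)P)P⇒(((())(P)P)P)P⇒(((())(())P)P)P⇒(((())(())())P)P⇒(((())(())())())P⇒(((())(())())())()

P ⇒ (P)P   [P ::= ( P ) P]
(P)P ⇒ ((P)P)P   [P ::= ( P ) P]
((P)P)P ⇒ (((P)P)P)P   [P ::= ( P ) P]
(((P)P)P)P ⇒ (((())P)P)P   [P ::= ( )]
(((())P)P)P ⇒ (((())(P)P)P)P   [P ::= ( P ) P]
(((())(P)P)P)P ⇒ (((())(())P)P)P   [P ::= ( )]
(((())(())P)P)P ⇒ (((())(())())P)P   [P ::= ( )]
(((())(())())P)P ⇒ (((())(())())())P   [P ::= ( )]
(((())(())())())P ⇒ (((())(())())())()   [P ::= ( )]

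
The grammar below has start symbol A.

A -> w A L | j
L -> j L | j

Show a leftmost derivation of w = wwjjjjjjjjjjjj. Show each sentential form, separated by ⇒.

A ⇒ wAL ⇒ wwALL ⇒ wwjLL ⇒ wwjjLL ⇒ wwjjjLL ⇒ wwjjjjLL ⇒ wwjjjjjLL ⇒ wwjjjjjjLL ⇒ wwjjjjjjjLL ⇒ wwjjjjjjjjLL ⇒ wwjjjjjjjjjLL ⇒ wwjjjjjjjjjjLL ⇒ wwjjjjjjjjjjjL ⇒ wwjjjjjjjjjjjj

A ⇒ wAL   [A -> w A L]
wAL ⇒ wwALL   [A -> w A L]
wwALL ⇒ wwjLL   [A -> j]
wwjLL ⇒ wwjjLL   [L -> j L]
wwjjLL ⇒ wwjjjLL   [L -> j L]
wwjjjLL ⇒ wwjjjjLL   [L -> j L]
wwjjjjLL ⇒ wwjjjjjLL   [L -> j L]
wwjjjjjLL ⇒ wwjjjjjjLL   [L -> j L]
wwjjjjjjLL ⇒ wwjjjjjjjLL   [L -> j L]
wwjjjjjjjLL ⇒ wwjjjjjjjjLL   [L -> j L]
wwjjjjjjjjLL ⇒ wwjjjjjjjjjLL   [L -> j L]
wwjjjjjjjjjLL ⇒ wwjjjjjjjjjjLL   [L -> j L]
wwjjjjjjjjjjLL ⇒ wwjjjjjjjjjjjL   [L -> j]
wwjjjjjjjjjjjL ⇒ wwjjjjjjjjjjjj   [L -> j]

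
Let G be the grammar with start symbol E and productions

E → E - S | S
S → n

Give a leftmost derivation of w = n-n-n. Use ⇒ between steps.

E ⇒ E-S   [E → E - S]
E-S ⇒ E-S-S   [E → E - S]
E-S-S ⇒ S-S-S   [E → S]
S-S-S ⇒ n-S-S   [S → n]
n-S-S ⇒ n-n-S   [S → n]
n-n-S ⇒ n-n-n   [S → n]

E ⇒ E-S ⇒ E-S-S ⇒ S-S-S ⇒ n-S-S ⇒ n-n-S ⇒ n-n-n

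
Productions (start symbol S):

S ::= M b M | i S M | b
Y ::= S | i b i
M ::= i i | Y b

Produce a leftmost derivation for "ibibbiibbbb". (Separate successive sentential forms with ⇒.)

S ⇒ MbM ⇒ YbbM ⇒ SbbM ⇒ MbMbbM ⇒ YbbMbbM ⇒ ibibbMbbM ⇒ ibibbiibbM ⇒ ibibbiibbYb ⇒ ibibbiibbSb ⇒ ibibbiibbbb

S ⇒ MbM   [S ::= M b M]
MbM ⇒ YbbM   [M ::= Y b]
YbbM ⇒ SbbM   [Y ::= S]
SbbM ⇒ MbMbbM   [S ::= M b M]
MbMbbM ⇒ YbbMbbM   [M ::= Y b]
YbbMbbM ⇒ ibibbMbbM   [Y ::= i b i]
ibibbMbbM ⇒ ibibbiibbM   [M ::= i i]
ibibbiibbM ⇒ ibibbiibbYb   [M ::= Y b]
ibibbiibbYb ⇒ ibibbiibbSb   [Y ::= S]
ibibbiibbSb ⇒ ibibbiibbbb   [S ::= b]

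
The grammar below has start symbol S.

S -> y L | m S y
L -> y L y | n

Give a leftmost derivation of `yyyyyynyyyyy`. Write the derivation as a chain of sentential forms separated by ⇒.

S⇒yL⇒yyLy⇒yyyLyy⇒yyyyLyyy⇒yyyyyLyyyy⇒yyyyyyLyyyyy⇒yyyyyynyyyyy

S ⇒ yL   [S -> y L]
yL ⇒ yyLy   [L -> y L y]
yyLy ⇒ yyyLyy   [L -> y L y]
yyyLyy ⇒ yyyyLyyy   [L -> y L y]
yyyyLyyy ⇒ yyyyyLyyyy   [L -> y L y]
yyyyyLyyyy ⇒ yyyyyyLyyyyy   [L -> y L y]
yyyyyyLyyyyy ⇒ yyyyyynyyyyy   [L -> n]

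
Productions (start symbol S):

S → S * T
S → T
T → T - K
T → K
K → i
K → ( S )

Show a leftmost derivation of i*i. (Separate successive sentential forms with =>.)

S=>S*T=>T*T=>K*T=>i*T=>i*K=>i*i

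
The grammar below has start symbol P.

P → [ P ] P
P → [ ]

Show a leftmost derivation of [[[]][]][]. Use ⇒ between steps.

P ⇒ [P]P ⇒ [[P]P]P ⇒ [[[]]P]P ⇒ [[[]][]]P ⇒ [[[]][]][]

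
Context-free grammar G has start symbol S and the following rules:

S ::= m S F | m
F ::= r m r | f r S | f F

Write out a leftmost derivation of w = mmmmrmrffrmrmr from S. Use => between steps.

S => mSF   [S ::= m S F]
mSF => mmSFF   [S ::= m S F]
mmSFF => mmmSFFF   [S ::= m S F]
mmmSFFF => mmmmFFF   [S ::= m]
mmmmFFF => mmmmrmrFF   [F ::= r m r]
mmmmrmrFF => mmmmrmrfFF   [F ::= f F]
mmmmrmrfFF => mmmmrmrffrSF   [F ::= f r S]
mmmmrmrffrSF => mmmmrmrffrmF   [S ::= m]
mmmmrmrffrmF => mmmmrmrffrmrmr   [F ::= r m r]

S => mSF => mmSFF => mmmSFFF => mmmmFFF => mmmmrmrFF => mmmmrmrfFF => mmmmrmrffrSF => mmmmrmrffrmF => mmmmrmrffrmrmr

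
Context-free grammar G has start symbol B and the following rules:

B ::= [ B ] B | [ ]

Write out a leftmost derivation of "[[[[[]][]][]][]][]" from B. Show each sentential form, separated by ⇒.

B ⇒ [B]B ⇒ [[B]B]B ⇒ [[[B]B]B]B ⇒ [[[[B]B]B]B]B ⇒ [[[[[]]B]B]B]B ⇒ [[[[[]][]]B]B]B ⇒ [[[[[]][]][]]B]B ⇒ [[[[[]][]][]][]]B ⇒ [[[[[]][]][]][]][]

B ⇒ [B]B   [B ::= [ B ] B]
[B]B ⇒ [[B]B]B   [B ::= [ B ] B]
[[B]B]B ⇒ [[[B]B]B]B   [B ::= [ B ] B]
[[[B]B]B]B ⇒ [[[[B]B]B]B]B   [B ::= [ B ] B]
[[[[B]B]B]B]B ⇒ [[[[[]]B]B]B]B   [B ::= [ ]]
[[[[[]]B]B]B]B ⇒ [[[[[]][]]B]B]B   [B ::= [ ]]
[[[[[]][]]B]B]B ⇒ [[[[[]][]][]]B]B   [B ::= [ ]]
[[[[[]][]][]]B]B ⇒ [[[[[]][]][]][]]B   [B ::= [ ]]
[[[[[]][]][]][]]B ⇒ [[[[[]][]][]][]][]   [B ::= [ ]]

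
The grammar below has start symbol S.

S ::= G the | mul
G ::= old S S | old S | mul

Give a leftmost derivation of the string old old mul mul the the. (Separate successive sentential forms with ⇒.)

S ⇒ G the   [S ::= G the]
G the ⇒ old S the   [G ::= old S]
old S the ⇒ old G the the   [S ::= G the]
old G the the ⇒ old old S S the the   [G ::= old S S]
old old S S the the ⇒ old old mul S the the   [S ::= mul]
old old mul S the the ⇒ old old mul mul the the   [S ::= mul]

S ⇒ G the ⇒ old S the ⇒ old G the the ⇒ old old S S the the ⇒ old old mul S the the ⇒ old old mul mul the the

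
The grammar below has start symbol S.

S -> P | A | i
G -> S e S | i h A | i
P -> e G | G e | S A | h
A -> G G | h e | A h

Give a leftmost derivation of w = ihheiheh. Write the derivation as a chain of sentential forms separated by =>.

S => P => SA => AA => GGA => ihAGA => ihheGA => ihheiA => ihheiAh => ihheiheh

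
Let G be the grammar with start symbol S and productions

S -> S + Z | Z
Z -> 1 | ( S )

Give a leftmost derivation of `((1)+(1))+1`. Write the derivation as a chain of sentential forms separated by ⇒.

S ⇒ S+Z   [S -> S + Z]
S+Z ⇒ Z+Z   [S -> Z]
Z+Z ⇒ (S)+Z   [Z -> ( S )]
(S)+Z ⇒ (S+Z)+Z   [S -> S + Z]
(S+Z)+Z ⇒ (Z+Z)+Z   [S -> Z]
(Z+Z)+Z ⇒ ((S)+Z)+Z   [Z -> ( S )]
((S)+Z)+Z ⇒ ((Z)+Z)+Z   [S -> Z]
((Z)+Z)+Z ⇒ ((1)+Z)+Z   [Z -> 1]
((1)+Z)+Z ⇒ ((1)+(S))+Z   [Z -> ( S )]
((1)+(S))+Z ⇒ ((1)+(Z))+Z   [S -> Z]
((1)+(Z))+Z ⇒ ((1)+(1))+Z   [Z -> 1]
((1)+(1))+Z ⇒ ((1)+(1))+1   [Z -> 1]

S ⇒ S+Z ⇒ Z+Z ⇒ (S)+Z ⇒ (S+Z)+Z ⇒ (Z+Z)+Z ⇒ ((S)+Z)+Z ⇒ ((Z)+Z)+Z ⇒ ((1)+Z)+Z ⇒ ((1)+(S))+Z ⇒ ((1)+(Z))+Z ⇒ ((1)+(1))+Z ⇒ ((1)+(1))+1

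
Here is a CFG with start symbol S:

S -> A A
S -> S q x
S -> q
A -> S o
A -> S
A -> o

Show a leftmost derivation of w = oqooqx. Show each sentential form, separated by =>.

S => Sqx   [S -> S q x]
Sqx => AAqx   [S -> A A]
AAqx => SAqx   [A -> S]
SAqx => AAAqx   [S -> A A]
AAAqx => oAAqx   [A -> o]
oAAqx => oSAqx   [A -> S]
oSAqx => oAAAqx   [S -> A A]
oAAAqx => oSAAqx   [A -> S]
oSAAqx => oqAAqx   [S -> q]
oqAAqx => oqoAqx   [A -> o]
oqoAqx => oqooqx   [A -> o]

S=>Sqx=>AAqx=>SAqx=>AAAqx=>oAAqx=>oSAqx=>oAAAqx=>oSAAqx=>oqAAqx=>oqoAqx=>oqooqx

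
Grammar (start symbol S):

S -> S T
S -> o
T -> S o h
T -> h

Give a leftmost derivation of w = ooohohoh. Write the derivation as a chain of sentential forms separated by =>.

S => ST   [S -> S T]
ST => oT   [S -> o]
oT => oSoh   [T -> S o h]
oSoh => oSToh   [S -> S T]
oSToh => ooToh   [S -> o]
ooToh => ooSohoh   [T -> S o h]
ooSohoh => ooSTohoh   [S -> S T]
ooSTohoh => oooTohoh   [S -> o]
oooTohoh => ooohohoh   [T -> h]

S => ST => oT => oSoh => oSToh => ooToh => ooSohoh => ooSTohoh => oooTohoh => ooohohoh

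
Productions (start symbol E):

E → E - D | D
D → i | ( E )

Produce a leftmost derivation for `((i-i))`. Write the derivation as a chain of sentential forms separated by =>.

E => D   [E → D]
D => (E)   [D → ( E )]
(E) => (D)   [E → D]
(D) => ((E))   [D → ( E )]
((E)) => ((E-D))   [E → E - D]
((E-D)) => ((D-D))   [E → D]
((D-D)) => ((i-D))   [D → i]
((i-D)) => ((i-i))   [D → i]

E=>D=>(E)=>(D)=>((E))=>((E-D))=>((D-D))=>((i-D))=>((i-i))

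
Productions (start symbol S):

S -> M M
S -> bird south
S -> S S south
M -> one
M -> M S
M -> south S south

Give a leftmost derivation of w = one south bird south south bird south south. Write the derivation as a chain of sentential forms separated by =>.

S => S S south => M M S south => one M S south => one south S south S south => one south bird south south S south => one south bird south south bird south south

S => S S south   [S -> S S south]
S S south => M M S south   [S -> M M]
M M S south => one M S south   [M -> one]
one M S south => one south S south S south   [M -> south S south]
one south S south S south => one south bird south south S south   [S -> bird south]
one south bird south south S south => one south bird south south bird south south   [S -> bird south]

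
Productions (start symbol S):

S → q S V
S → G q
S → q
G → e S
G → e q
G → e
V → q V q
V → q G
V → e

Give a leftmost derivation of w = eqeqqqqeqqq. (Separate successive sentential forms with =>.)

S => Gq => eSq => eqSVq => eqGqVq => eqeSqVq => eqeqqVq => eqeqqqVqq => eqeqqqqVqqq => eqeqqqqeqqq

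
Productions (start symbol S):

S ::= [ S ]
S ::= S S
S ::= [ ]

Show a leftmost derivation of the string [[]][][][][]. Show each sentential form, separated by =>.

S=>SS=>SSS=>SSSS=>SSSSS=>[S]SSSS=>[[]]SSSS=>[[]][]SSS=>[[]][][]SS=>[[]][][][]S=>[[]][][][][]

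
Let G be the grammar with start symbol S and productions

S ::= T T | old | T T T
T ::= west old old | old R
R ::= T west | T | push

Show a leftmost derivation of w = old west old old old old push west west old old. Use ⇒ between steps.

S ⇒ T T T   [S ::= T T T]
T T T ⇒ old R T T   [T ::= old R]
old R T T ⇒ old T T T   [R ::= T]
old T T T ⇒ old west old old T T   [T ::= west old old]
old west old old T T ⇒ old west old old old R T   [T ::= old R]
old west old old old R T ⇒ old west old old old T west T   [R ::= T west]
old west old old old T west T ⇒ old west old old old old R west T   [T ::= old R]
old west old old old old R west T ⇒ old west old old old old push west T   [R ::= push]
old west old old old old push west T ⇒ old west old old old old push west west old old   [T ::= west old old]

S ⇒ T T T ⇒ old R T T ⇒ old T T T ⇒ old west old old T T ⇒ old west old old old R T ⇒ old west old old old T west T ⇒ old west old old old old R west T ⇒ old west old old old old push west T ⇒ old west old old old old push west west old old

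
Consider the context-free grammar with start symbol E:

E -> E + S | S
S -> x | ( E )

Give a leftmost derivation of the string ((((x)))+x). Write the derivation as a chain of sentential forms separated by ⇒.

E ⇒ S ⇒ (E) ⇒ (E+S) ⇒ (S+S) ⇒ ((E)+S) ⇒ ((S)+S) ⇒ (((E))+S) ⇒ (((S))+S) ⇒ ((((E)))+S) ⇒ ((((S)))+S) ⇒ ((((x)))+S) ⇒ ((((x)))+x)

E ⇒ S   [E -> S]
S ⇒ (E)   [S -> ( E )]
(E) ⇒ (E+S)   [E -> E + S]
(E+S) ⇒ (S+S)   [E -> S]
(S+S) ⇒ ((E)+S)   [S -> ( E )]
((E)+S) ⇒ ((S)+S)   [E -> S]
((S)+S) ⇒ (((E))+S)   [S -> ( E )]
(((E))+S) ⇒ (((S))+S)   [E -> S]
(((S))+S) ⇒ ((((E)))+S)   [S -> ( E )]
((((E)))+S) ⇒ ((((S)))+S)   [E -> S]
((((S)))+S) ⇒ ((((x)))+S)   [S -> x]
((((x)))+S) ⇒ ((((x)))+x)   [S -> x]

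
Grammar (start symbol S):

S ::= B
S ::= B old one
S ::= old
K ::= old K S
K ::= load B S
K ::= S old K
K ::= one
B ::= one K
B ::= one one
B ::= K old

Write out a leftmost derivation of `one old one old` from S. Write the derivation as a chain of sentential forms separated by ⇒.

S ⇒ B ⇒ one K ⇒ one old K S ⇒ one old one S ⇒ one old one old

S ⇒ B   [S ::= B]
B ⇒ one K   [B ::= one K]
one K ⇒ one old K S   [K ::= old K S]
one old K S ⇒ one old one S   [K ::= one]
one old one S ⇒ one old one old   [S ::= old]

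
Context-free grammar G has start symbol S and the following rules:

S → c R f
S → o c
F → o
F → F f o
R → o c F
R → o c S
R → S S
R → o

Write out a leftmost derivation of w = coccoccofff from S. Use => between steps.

S => cRf   [S → c R f]
cRf => cocSf   [R → o c S]
cocSf => coccRff   [S → c R f]
coccRff => coccocSff   [R → o c S]
coccocSff => coccoccRfff   [S → c R f]
coccoccRfff => coccoccofff   [R → o]

S => cRf => cocSf => coccRff => coccocSff => coccoccRfff => coccoccofff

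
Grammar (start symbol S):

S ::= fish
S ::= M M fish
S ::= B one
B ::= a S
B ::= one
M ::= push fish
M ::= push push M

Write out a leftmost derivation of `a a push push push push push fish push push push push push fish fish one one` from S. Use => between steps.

S => B one   [S ::= B one]
B one => a S one   [B ::= a S]
a S one => a B one one   [S ::= B one]
a B one one => a a S one one   [B ::= a S]
a a S one one => a a M M fish one one   [S ::= M M fish]
a a M M fish one one => a a push push M M fish one one   [M ::= push push M]
a a push push M M fish one one => a a push push push push M M fish one one   [M ::= push push M]
a a push push push push M M fish one one => a a push push push push push fish M fish one one   [M ::= push fish]
a a push push push push push fish M fish one one => a a push push push push push fish push push M fish one one   [M ::= push push M]
a a push push push push push fish push push M fish one one => a a push push push push push fish push push push push M fish one one   [M ::= push push M]
a a push push push push push fish push push push push M fish one one => a a push push push push push fish push push push push push fish fish one one   [M ::= push fish]

S => B one => a S one => a B one one => a a S one one => a a M M fish one one => a a push push M M fish one one => a a push push push push M M fish one one => a a push push push push push fish M fish one one => a a push push push push push fish push push M fish one one => a a push push push push push fish push push push push M fish one one => a a push push push push push fish push push push push push fish fish one one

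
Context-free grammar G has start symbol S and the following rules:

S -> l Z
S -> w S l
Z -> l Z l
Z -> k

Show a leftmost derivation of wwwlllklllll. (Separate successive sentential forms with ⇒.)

S ⇒ wSl   [S -> w S l]
wSl ⇒ wwSll   [S -> w S l]
wwSll ⇒ wwwSlll   [S -> w S l]
wwwSlll ⇒ wwwlZlll   [S -> l Z]
wwwlZlll ⇒ wwwllZllll   [Z -> l Z l]
wwwllZllll ⇒ wwwlllZlllll   [Z -> l Z l]
wwwlllZlllll ⇒ wwwlllklllll   [Z -> k]

S⇒wSl⇒wwSll⇒wwwSlll⇒wwwlZlll⇒wwwllZllll⇒wwwlllZlllll⇒wwwlllklllll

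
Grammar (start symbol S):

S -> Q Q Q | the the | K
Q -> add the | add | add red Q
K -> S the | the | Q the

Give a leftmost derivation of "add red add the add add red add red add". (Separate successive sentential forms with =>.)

S => Q Q Q   [S -> Q Q Q]
Q Q Q => add red Q Q Q   [Q -> add red Q]
add red Q Q Q => add red add the Q Q   [Q -> add the]
add red add the Q Q => add red add the add Q   [Q -> add]
add red add the add Q => add red add the add add red Q   [Q -> add red Q]
add red add the add add red Q => add red add the add add red add red Q   [Q -> add red Q]
add red add the add add red add red Q => add red add the add add red add red add   [Q -> add]

S => Q Q Q => add red Q Q Q => add red add the Q Q => add red add the add Q => add red add the add add red Q => add red add the add add red add red Q => add red add the add add red add red add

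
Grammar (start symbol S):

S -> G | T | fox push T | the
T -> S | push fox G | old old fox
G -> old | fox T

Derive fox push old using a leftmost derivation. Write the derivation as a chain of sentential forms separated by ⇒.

S ⇒ fox push T   [S -> fox push T]
fox push T ⇒ fox push S   [T -> S]
fox push S ⇒ fox push G   [S -> G]
fox push G ⇒ fox push old   [G -> old]

S ⇒ fox push T ⇒ fox push S ⇒ fox push G ⇒ fox push old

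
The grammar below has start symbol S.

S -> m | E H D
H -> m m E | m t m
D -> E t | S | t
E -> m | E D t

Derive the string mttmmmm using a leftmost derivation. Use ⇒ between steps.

S ⇒ EHD   [S -> E H D]
EHD ⇒ EDtHD   [E -> E D t]
EDtHD ⇒ mDtHD   [E -> m]
mDtHD ⇒ mttHD   [D -> t]
mttHD ⇒ mttmmED   [H -> m m E]
mttmmED ⇒ mttmmmD   [E -> m]
mttmmmD ⇒ mttmmmS   [D -> S]
mttmmmS ⇒ mttmmmm   [S -> m]

S ⇒ EHD ⇒ EDtHD ⇒ mDtHD ⇒ mttHD ⇒ mttmmED ⇒ mttmmmD ⇒ mttmmmS ⇒ mttmmmm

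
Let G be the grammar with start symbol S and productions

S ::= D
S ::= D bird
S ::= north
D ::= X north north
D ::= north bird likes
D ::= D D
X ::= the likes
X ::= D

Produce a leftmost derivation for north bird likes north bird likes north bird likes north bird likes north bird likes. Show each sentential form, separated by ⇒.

S ⇒ D ⇒ D D ⇒ D D D ⇒ D D D D ⇒ D D D D D ⇒ north bird likes D D D D ⇒ north bird likes north bird likes D D D ⇒ north bird likes north bird likes north bird likes D D ⇒ north bird likes north bird likes north bird likes north bird likes D ⇒ north bird likes north bird likes north bird likes north bird likes north bird likes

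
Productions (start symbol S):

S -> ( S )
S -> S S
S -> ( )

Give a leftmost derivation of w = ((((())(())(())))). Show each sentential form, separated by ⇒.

S ⇒ (S)   [S -> ( S )]
(S) ⇒ ((S))   [S -> ( S )]
((S)) ⇒ (((S)))   [S -> ( S )]
(((S))) ⇒ (((SS)))   [S -> S S]
(((SS))) ⇒ (((SSS)))   [S -> S S]
(((SSS))) ⇒ ((((S)SS)))   [S -> ( S )]
((((S)SS))) ⇒ ((((())SS)))   [S -> ( )]
((((())SS))) ⇒ ((((())(S)S)))   [S -> ( S )]
((((())(S)S))) ⇒ ((((())(())S)))   [S -> ( )]
((((())(())S))) ⇒ ((((())(())(S))))   [S -> ( S )]
((((())(())(S)))) ⇒ ((((())(())(()))))   [S -> ( )]

S⇒(S)⇒((S))⇒(((S)))⇒(((SS)))⇒(((SSS)))⇒((((S)SS)))⇒((((())SS)))⇒((((())(S)S)))⇒((((())(())S)))⇒((((())(())(S))))⇒((((())(())(()))))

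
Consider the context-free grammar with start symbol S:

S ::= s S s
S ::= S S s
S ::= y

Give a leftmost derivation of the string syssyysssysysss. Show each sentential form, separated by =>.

S => sSs => sSSss => sySss => sySSsss => sySSsSsss => sysSsSsSsss => syssSssSsSsss => syssSSsssSsSsss => syssySsssSsSsss => syssyysssSsSsss => syssyysssysSsss => syssyysssysysss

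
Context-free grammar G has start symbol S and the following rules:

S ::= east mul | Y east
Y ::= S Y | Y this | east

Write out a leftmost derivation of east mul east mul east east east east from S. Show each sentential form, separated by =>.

S => Y east => S Y east => east mul Y east => east mul S Y east => east mul Y east Y east => east mul S Y east Y east => east mul east mul Y east Y east => east mul east mul east east Y east => east mul east mul east east east east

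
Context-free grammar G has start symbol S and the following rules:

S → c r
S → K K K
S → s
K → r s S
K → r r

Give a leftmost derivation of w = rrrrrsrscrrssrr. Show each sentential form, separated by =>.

S => KKK   [S → K K K]
KKK => rrKK   [K → r r]
rrKK => rrrrK   [K → r r]
rrrrK => rrrrrsS   [K → r s S]
rrrrrsS => rrrrrsKKK   [S → K K K]
rrrrrsKKK => rrrrrsrsSKK   [K → r s S]
rrrrrsrsSKK => rrrrrsrscrKK   [S → c r]
rrrrrsrscrKK => rrrrrsrscrrsSK   [K → r s S]
rrrrrsrscrrsSK => rrrrrsrscrrssK   [S → s]
rrrrrsrscrrssK => rrrrrsrscrrssrr   [K → r r]

S => KKK => rrKK => rrrrK => rrrrrsS => rrrrrsKKK => rrrrrsrsSKK => rrrrrsrscrKK => rrrrrsrscrrsSK => rrrrrsrscrrssK => rrrrrsrscrrssrr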